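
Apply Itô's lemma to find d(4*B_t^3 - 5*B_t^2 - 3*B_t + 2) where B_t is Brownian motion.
d(4*B_t^3 - 5*B_t^2 - 3*B_t + 2) = (12*B_t - 5) dt + (12*B_t^2 - 10*B_t - 3) dB_t

Itô's formula for f(B_t) gives d f(B_t) = f'(B_t) dB_t + (1/2) f''(B_t) dt. Compute derivatives of f(x) = 4*x^3 - 5*x^2 - 3*x + 2:
  f'(x)  = 12*x^2 - 10*x - 3
  f''(x) = 24*x - 10
Substitute x = B_t and multiply the f'' term by 1/2:
  drift     = (1/2) * (24*x - 10) evaluated at B_t = 12*B_t - 5
  diffusion = (12*x^2 - 10*x - 3) evaluated at B_t = 12*B_t^2 - 10*B_t - 3
Therefore d(4*B_t^3 - 5*B_t^2 - 3*B_t + 2) = (12*B_t - 5) dt + (12*B_t^2 - 10*B_t - 3) dB_t.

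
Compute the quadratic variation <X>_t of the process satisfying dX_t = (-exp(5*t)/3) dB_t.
<X>_t = exp(10*t)/90 - 1/90

For an Itô process dX_t = a(t) dt + b(t) dB_t, the quadratic variation is <X>_t = int_0^t b(s)^2 ds (the drift term does not contribute). Here b(s) = -exp(5*s)/3, so
  b(s)^2 = exp(10*s)/9.
Integrating from 0 to t:
  <X>_t = int_0^t (exp(10*s)/9) ds = exp(10*t)/90 - 1/90.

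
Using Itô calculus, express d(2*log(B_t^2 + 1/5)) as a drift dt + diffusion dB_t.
d(2*log(B_t^2 + 1/5)) = (10*(1 - 5*B_t^2)/(5*B_t^2 + 1)^2) dt + (20*B_t/(5*B_t^2 + 1)) dB_t

Itô's formula for f(B_t) gives d f(B_t) = f'(B_t) dB_t + (1/2) f''(B_t) dt. Compute derivatives of f(x) = 2*log(x^2 + 1/5):
  f'(x)  = 20*x/(5*x^2 + 1)
  f''(x) = 20*(1 - 5*x^2)/(5*x^2 + 1)^2
Substitute x = B_t and multiply the f'' term by 1/2:
  drift     = (1/2) * (20*(1 - 5*x^2)/(5*x^2 + 1)^2) evaluated at B_t = 10*(1 - 5*B_t^2)/(5*B_t^2 + 1)^2
  diffusion = (20*x/(5*x^2 + 1)) evaluated at B_t = 20*B_t/(5*B_t^2 + 1)
Therefore d(2*log(B_t^2 + 1/5)) = (10*(1 - 5*B_t^2)/(5*B_t^2 + 1)^2) dt + (20*B_t/(5*B_t^2 + 1)) dB_t.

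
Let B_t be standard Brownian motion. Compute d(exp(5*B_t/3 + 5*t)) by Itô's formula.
d(exp(5*B_t/3 + 5*t)) = (115*exp(5*B_t/3 + 5*t)/18) dt + (5*exp(5*B_t/3 + 5*t)/3) dB_t

Itô's formula for f(t, x): d f(t, B_t) = (f_t + (1/2) f_xx) dt + f_x dB_t. Compute partials of f(t, x) = exp(5*t + 5*x/3):
  f_t(t,x)  = 5*exp(5*t + 5*x/3)
  f_x(t,x)  = 5*exp(5*t + 5*x/3)/3
  f_xx(t,x) = 25*exp(5*t + 5*x/3)/9
Assemble drift = f_t + (1/2) f_xx = 115*exp(5*t + 5*x/3)/18 and diffusion = f_x = 5*exp(5*t + 5*x/3)/3. Substituting x = B_t:
  d(exp(5*B_t/3 + 5*t)) = (115*exp(5*B_t/3 + 5*t)/18) dt + (5*exp(5*B_t/3 + 5*t)/3) dB_t.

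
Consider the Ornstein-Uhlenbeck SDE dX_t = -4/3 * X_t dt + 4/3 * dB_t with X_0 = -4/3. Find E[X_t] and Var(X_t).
E[X_t] = -4*exp(-4*t/3)/3; Var(X_t) = 2/3 - 2*exp(-8*t/3)/3

The OU SDE dX = -theta X dt + sigma dB admits the integrating factor exp(theta t): d(exp(theta t) X_t) = sigma exp(theta t) dB_t. Integrating from 0 to t:
  X_t = x_0 * exp(-theta t) + sigma * int_0^t exp(-theta (t-s)) dB_s.
The Itô integral has mean 0 and (by the Itô isometry) variance sigma^2 * int_0^t exp(-2 theta (t - s)) ds = sigma^2 * (1 - exp(-2 theta t)) / (2 theta).
With theta = 4/3, sigma = 4/3, x_0 = -4/3:
  E[X_t] = -4/3 * exp(-4/3 t) = -4*exp(-4*t/3)/3
  Var(X_t) = (4/3)^2 * (1 - exp(-2*4/3 t)) / (2 * 4/3) = 2/3 - 2*exp(-8*t/3)/3.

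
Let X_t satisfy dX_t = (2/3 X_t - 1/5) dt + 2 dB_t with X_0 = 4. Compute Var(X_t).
Var(X_t) = 3*exp(4*t/3) - 3

The variance V(t) = Var(X_t) satisfies V'(t) = 2 a V(t) + c^2 with V(0) = 0 (drift coefficient is linear in X, diffusion is constant). With a = 2/3, c = 2, the solution is
  V(t) = (c^2 / (2 a)) * (exp(2 a t) - 1)
       = (2^2 / (2*(2/3))) * (exp((4/3) t) - 1)
       = 3*exp(4*t/3) - 3.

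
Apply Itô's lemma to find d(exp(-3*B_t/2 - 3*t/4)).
d(exp(-3*B_t/2 - 3*t/4)) = (3*exp(-3*B_t/2 - 3*t/4)/8) dt + (-3*exp(-3*B_t/2 - 3*t/4)/2) dB_t

Itô's formula for f(t, x): d f(t, B_t) = (f_t + (1/2) f_xx) dt + f_x dB_t. Compute partials of f(t, x) = exp(-3*t/4 - 3*x/2):
  f_t(t,x)  = -3*exp(-3*t/4 - 3*x/2)/4
  f_x(t,x)  = -3*exp(-3*t/4 - 3*x/2)/2
  f_xx(t,x) = 9*exp(-3*t/4 - 3*x/2)/4
Assemble drift = f_t + (1/2) f_xx = 3*exp(-3*t/4 - 3*x/2)/8 and diffusion = f_x = -3*exp(-3*t/4 - 3*x/2)/2. Substituting x = B_t:
  d(exp(-3*B_t/2 - 3*t/4)) = (3*exp(-3*B_t/2 - 3*t/4)/8) dt + (-3*exp(-3*B_t/2 - 3*t/4)/2) dB_t.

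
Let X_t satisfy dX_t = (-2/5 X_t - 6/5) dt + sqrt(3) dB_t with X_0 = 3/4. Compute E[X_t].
E[X_t] = -3 + 15*exp(-2*t/5)/4

Taking expectations and using E[dB_t] = 0, the mean m(t) = E[X_t] satisfies the ODE m'(t) = a m(t) + b with m(0) = x_0. With a = -2/5, b = -6/5, x_0 = 3/4, the solution is
  m(t) = x_0 * exp(a t) + (b/a) * (exp(a t) - 1)
       = (3/4) * exp((-2/5) t) + ((-6/5)/(-2/5)) * (exp((-2/5) t) - 1)
       = -3 + 15*exp(-2*t/5)/4.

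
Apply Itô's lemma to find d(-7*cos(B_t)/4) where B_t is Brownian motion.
d(-7*cos(B_t)/4) = (7*cos(B_t)/8) dt + (7*sin(B_t)/4) dB_t

Itô's formula for f(B_t) gives d f(B_t) = f'(B_t) dB_t + (1/2) f''(B_t) dt. Compute derivatives of f(x) = -7*cos(x)/4:
  f'(x)  = 7*sin(x)/4
  f''(x) = 7*cos(x)/4
Substitute x = B_t and multiply the f'' term by 1/2:
  drift     = (1/2) * (7*cos(x)/4) evaluated at B_t = 7*cos(B_t)/8
  diffusion = (7*sin(x)/4) evaluated at B_t = 7*sin(B_t)/4
Therefore d(-7*cos(B_t)/4) = (7*cos(B_t)/8) dt + (7*sin(B_t)/4) dB_t.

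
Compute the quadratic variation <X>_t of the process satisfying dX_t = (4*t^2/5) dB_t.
<X>_t = 16*t^5/125

For an Itô process dX_t = a(t) dt + b(t) dB_t, the quadratic variation is <X>_t = int_0^t b(s)^2 ds (the drift term does not contribute). Here b(s) = 4*s^2/5, so
  b(s)^2 = 16*s^4/25.
Integrating from 0 to t:
  <X>_t = int_0^t (16*s^4/25) ds = 16*t^5/125.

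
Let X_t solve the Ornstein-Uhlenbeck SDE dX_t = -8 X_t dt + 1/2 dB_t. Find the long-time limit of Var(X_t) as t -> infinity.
lim Var(X_t) = 1/64

The OU SDE dX = -theta X dt + sigma dB admits the integrating factor exp(theta t): d(exp(theta t) X_t) = sigma exp(theta t) dB_t. Integrating from 0 to t gives X_t = x_0 * exp(-theta t) + sigma * int_0^t exp(-theta (t-s)) dB_s for any initial x_0. The Itô integral has variance (by the Itô isometry) sigma^2 * int_0^t exp(-2 theta (t - s)) ds = sigma^2 * (1 - exp(-2 theta t)) / (2 theta), independent of x_0.
With theta = 8, sigma = 1/2:
  Var(X_t) = (1/2)^2 * (1 - exp(-2*8 t)) / (2 * 8) = 1/64 - exp(-16*t)/64.
As t -> infinity, exp(-2*8 t) -> 0, so the stationary variance is sigma^2 / (2 theta) = 1/64.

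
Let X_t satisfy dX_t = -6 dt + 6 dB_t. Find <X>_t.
<X>_t = 36*t

For an Itô process dX_t = a(t) dt + b(t) dB_t, the quadratic variation is <X>_t = int_0^t b(s)^2 ds (the drift term does not contribute). Here b(s) = 6, so
  b(s)^2 = 36.
Integrating from 0 to t:
  <X>_t = int_0^t (36) ds = 36*t.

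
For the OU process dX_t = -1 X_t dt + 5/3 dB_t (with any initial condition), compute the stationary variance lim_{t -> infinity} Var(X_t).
lim Var(X_t) = 25/18

The OU SDE dX = -theta X dt + sigma dB admits the integrating factor exp(theta t): d(exp(theta t) X_t) = sigma exp(theta t) dB_t. Integrating from 0 to t gives X_t = x_0 * exp(-theta t) + sigma * int_0^t exp(-theta (t-s)) dB_s for any initial x_0. The Itô integral has variance (by the Itô isometry) sigma^2 * int_0^t exp(-2 theta (t - s)) ds = sigma^2 * (1 - exp(-2 theta t)) / (2 theta), independent of x_0.
With theta = 1, sigma = 5/3:
  Var(X_t) = (5/3)^2 * (1 - exp(-2*1 t)) / (2 * 1) = 25/18 - 25*exp(-2*t)/18.
As t -> infinity, exp(-2*1 t) -> 0, so the stationary variance is sigma^2 / (2 theta) = 25/18.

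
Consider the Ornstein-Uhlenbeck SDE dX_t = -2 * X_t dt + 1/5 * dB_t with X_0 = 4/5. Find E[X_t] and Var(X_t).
E[X_t] = 4*exp(-2*t)/5; Var(X_t) = 1/100 - exp(-4*t)/100

The OU SDE dX = -theta X dt + sigma dB admits the integrating factor exp(theta t): d(exp(theta t) X_t) = sigma exp(theta t) dB_t. Integrating from 0 to t:
  X_t = x_0 * exp(-theta t) + sigma * int_0^t exp(-theta (t-s)) dB_s.
The Itô integral has mean 0 and (by the Itô isometry) variance sigma^2 * int_0^t exp(-2 theta (t - s)) ds = sigma^2 * (1 - exp(-2 theta t)) / (2 theta).
With theta = 2, sigma = 1/5, x_0 = 4/5:
  E[X_t] = 4/5 * exp(-2 t) = 4*exp(-2*t)/5
  Var(X_t) = (1/5)^2 * (1 - exp(-2*2 t)) / (2 * 2) = 1/100 - exp(-4*t)/100.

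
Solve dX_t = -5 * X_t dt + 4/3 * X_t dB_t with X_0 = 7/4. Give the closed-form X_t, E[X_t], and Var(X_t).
X_t = 7/4 * exp((-53/9) t + (4/3) B_t); E[X_t] = 7*exp(-5*t)/4; Var(X_t) = (49*exp(16*t/9) - 49)*exp(-10*t)/16

For GBM dX = mu X dt + sigma X dB with X_0 = x_0, apply Itô to Y = log X: dY = (mu - sigma^2/2) dt + sigma dB, so Y_t = log(x_0) + (mu - sigma^2/2) t + sigma B_t and hence X_t = x_0 * exp((mu - sigma^2/2) t + sigma B_t).
With mu = -5, sigma = 4/3, x_0 = 7/4, this gives:
  X_t = 7/4 * exp((-53/9) * t + (4/3) * B_t).
Since sigma*B_t ~ Normal(0, sigma^2 t), E[exp(sigma*B_t)] = exp(sigma^2 t / 2); so E[X_t] = x_0 * exp((mu - sigma^2/2) t) * exp(sigma^2 t / 2) = x_0 * exp(mu t) = 7*exp(-5*t)/4.
Var(X_t) = E[X_t^2] - (E[X_t])^2 = x_0^2 * exp(2 mu t) * (exp(sigma^2 t) - 1) = (49*exp(16*t/9) - 49)*exp(-10*t)/16.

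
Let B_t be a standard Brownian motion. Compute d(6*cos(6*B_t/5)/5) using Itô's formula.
d(6*cos(6*B_t/5)/5) = (-108*cos(6*B_t/5)/125) dt + (-36*sin(6*B_t/5)/25) dB_t

Itô's formula for f(B_t) gives d f(B_t) = f'(B_t) dB_t + (1/2) f''(B_t) dt. Compute derivatives of f(x) = 6*cos(6*x/5)/5:
  f'(x)  = -36*sin(6*x/5)/25
  f''(x) = -216*cos(6*x/5)/125
Substitute x = B_t and multiply the f'' term by 1/2:
  drift     = (1/2) * (-216*cos(6*x/5)/125) evaluated at B_t = -108*cos(6*B_t/5)/125
  diffusion = (-36*sin(6*x/5)/25) evaluated at B_t = -36*sin(6*B_t/5)/25
Therefore d(6*cos(6*B_t/5)/5) = (-108*cos(6*B_t/5)/125) dt + (-36*sin(6*B_t/5)/25) dB_t.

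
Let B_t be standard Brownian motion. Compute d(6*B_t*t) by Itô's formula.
d(6*B_t*t) = (6*B_t) dt + (6*t) dB_t

Itô's formula for f(t, x): d f(t, B_t) = (f_t + (1/2) f_xx) dt + f_x dB_t. Compute partials of f(t, x) = 6*t*x:
  f_t(t,x)  = 6*x
  f_x(t,x)  = 6*t
  f_xx(t,x) = 0
Assemble drift = f_t + (1/2) f_xx = 6*x and diffusion = f_x = 6*t. Substituting x = B_t:
  d(6*B_t*t) = (6*B_t) dt + (6*t) dB_t.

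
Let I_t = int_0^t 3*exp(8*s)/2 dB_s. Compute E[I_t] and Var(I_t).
E[I_t] = 0; Var(I_t) = 9*exp(16*t)/64 - 9/64

The Itô integral of a deterministic integrand f(s) has mean 0 because each increment f(s) * (B_{s+ds} - B_s) has mean 0. By the Itô isometry:
  Var( int_0^t f(s) dB_s ) = E[ (int_0^t f(s) dB_s)^2 ] = int_0^t f(s)^2 ds.
Here f(s) = 3*exp(8*s)/2, so f(s)^2 = 9*exp(16*s)/4. Integrate:
  int_0^t (9*exp(16*s)/4) ds = 9*exp(16*t)/64 - 9/64.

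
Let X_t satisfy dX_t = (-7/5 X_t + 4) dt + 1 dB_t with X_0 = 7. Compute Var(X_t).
Var(X_t) = 5/14 - 5*exp(-14*t/5)/14

The variance V(t) = Var(X_t) satisfies V'(t) = 2 a V(t) + c^2 with V(0) = 0 (drift coefficient is linear in X, diffusion is constant). With a = -7/5, c = 1, the solution is
  V(t) = (c^2 / (2 a)) * (exp(2 a t) - 1)
       = (1^2 / (2*(-7/5))) * (exp((-14/5) t) - 1)
       = 5/14 - 5*exp(-14*t/5)/14.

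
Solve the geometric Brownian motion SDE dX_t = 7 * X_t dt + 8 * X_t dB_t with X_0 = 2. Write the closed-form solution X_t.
X_t = 2 * exp((-25) * t + (8) * B_t)

For GBM dX = mu X dt + sigma X dB with X_0 = x_0, apply Itô to Y = log X: dY = (mu - sigma^2/2) dt + sigma dB, so Y_t = log(x_0) + (mu - sigma^2/2) t + sigma B_t and hence X_t = x_0 * exp((mu - sigma^2/2) t + sigma B_t).
With mu = 7, sigma = 8, x_0 = 2, this gives:
  X_t = 2 * exp((-25) * t + (8) * B_t).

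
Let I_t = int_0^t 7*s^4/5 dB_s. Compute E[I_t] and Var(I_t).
E[I_t] = 0; Var(I_t) = 49*t^9/225

The Itô integral of a deterministic integrand f(s) has mean 0 because each increment f(s) * (B_{s+ds} - B_s) has mean 0. By the Itô isometry:
  Var( int_0^t f(s) dB_s ) = E[ (int_0^t f(s) dB_s)^2 ] = int_0^t f(s)^2 ds.
Here f(s) = 7*s^4/5, so f(s)^2 = 49*s^8/25. Integrate:
  int_0^t (49*s^8/25) ds = 49*t^9/225.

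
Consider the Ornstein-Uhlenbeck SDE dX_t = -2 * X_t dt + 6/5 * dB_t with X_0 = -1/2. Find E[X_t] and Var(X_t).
E[X_t] = -exp(-2*t)/2; Var(X_t) = 9/25 - 9*exp(-4*t)/25

The OU SDE dX = -theta X dt + sigma dB admits the integrating factor exp(theta t): d(exp(theta t) X_t) = sigma exp(theta t) dB_t. Integrating from 0 to t:
  X_t = x_0 * exp(-theta t) + sigma * int_0^t exp(-theta (t-s)) dB_s.
The Itô integral has mean 0 and (by the Itô isometry) variance sigma^2 * int_0^t exp(-2 theta (t - s)) ds = sigma^2 * (1 - exp(-2 theta t)) / (2 theta).
With theta = 2, sigma = 6/5, x_0 = -1/2:
  E[X_t] = -1/2 * exp(-2 t) = -exp(-2*t)/2
  Var(X_t) = (6/5)^2 * (1 - exp(-2*2 t)) / (2 * 2) = 9/25 - 9*exp(-4*t)/25.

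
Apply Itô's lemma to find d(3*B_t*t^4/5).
d(3*B_t*t^4/5) = (12*B_t*t^3/5) dt + (3*t^4/5) dB_t

Itô's formula for f(t, x): d f(t, B_t) = (f_t + (1/2) f_xx) dt + f_x dB_t. Compute partials of f(t, x) = 3*t^4*x/5:
  f_t(t,x)  = 12*t^3*x/5
  f_x(t,x)  = 3*t^4/5
  f_xx(t,x) = 0
Assemble drift = f_t + (1/2) f_xx = 12*t^3*x/5 and diffusion = f_x = 3*t^4/5. Substituting x = B_t:
  d(3*B_t*t^4/5) = (12*B_t*t^3/5) dt + (3*t^4/5) dB_t.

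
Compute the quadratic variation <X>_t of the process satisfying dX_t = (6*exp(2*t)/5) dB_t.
<X>_t = 9*exp(4*t)/25 - 9/25

For an Itô process dX_t = a(t) dt + b(t) dB_t, the quadratic variation is <X>_t = int_0^t b(s)^2 ds (the drift term does not contribute). Here b(s) = 6*exp(2*s)/5, so
  b(s)^2 = 36*exp(4*s)/25.
Integrating from 0 to t:
  <X>_t = int_0^t (36*exp(4*s)/25) ds = 9*exp(4*t)/25 - 9/25.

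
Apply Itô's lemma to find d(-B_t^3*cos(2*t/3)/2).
d(-B_t^3*cos(2*t/3)/2) = (B_t*(2*B_t^2*sin(2*t/3) - 9*cos(2*t/3))/6) dt + (-3*B_t^2*cos(2*t/3)/2) dB_t

Itô's formula for f(t, x): d f(t, B_t) = (f_t + (1/2) f_xx) dt + f_x dB_t. Compute partials of f(t, x) = -x^3*cos(2*t/3)/2:
  f_t(t,x)  = x^3*sin(2*t/3)/3
  f_x(t,x)  = -3*x^2*cos(2*t/3)/2
  f_xx(t,x) = -3*x*cos(2*t/3)
Assemble drift = f_t + (1/2) f_xx = x*(2*x^2*sin(2*t/3) - 9*cos(2*t/3))/6 and diffusion = f_x = -3*x^2*cos(2*t/3)/2. Substituting x = B_t:
  d(-B_t^3*cos(2*t/3)/2) = (B_t*(2*B_t^2*sin(2*t/3) - 9*cos(2*t/3))/6) dt + (-3*B_t^2*cos(2*t/3)/2) dB_t.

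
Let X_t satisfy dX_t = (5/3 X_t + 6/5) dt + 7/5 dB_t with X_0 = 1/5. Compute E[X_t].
E[X_t] = 23*exp(5*t/3)/25 - 18/25

Taking expectations and using E[dB_t] = 0, the mean m(t) = E[X_t] satisfies the ODE m'(t) = a m(t) + b with m(0) = x_0. With a = 5/3, b = 6/5, x_0 = 1/5, the solution is
  m(t) = x_0 * exp(a t) + (b/a) * (exp(a t) - 1)
       = (1/5) * exp((5/3) t) + ((6/5)/(5/3)) * (exp((5/3) t) - 1)
       = 23*exp(5*t/3)/25 - 18/25.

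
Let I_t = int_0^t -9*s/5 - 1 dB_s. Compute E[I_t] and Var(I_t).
E[I_t] = 0; Var(I_t) = t*(27*t^2 + 45*t + 25)/25

The Itô integral of a deterministic integrand f(s) has mean 0 because each increment f(s) * (B_{s+ds} - B_s) has mean 0. By the Itô isometry:
  Var( int_0^t f(s) dB_s ) = E[ (int_0^t f(s) dB_s)^2 ] = int_0^t f(s)^2 ds.
Here f(s) = -9*s/5 - 1, so f(s)^2 = (9*s + 5)^2/25. Integrate:
  int_0^t ((9*s + 5)^2/25) ds = t*(27*t^2 + 45*t + 25)/25.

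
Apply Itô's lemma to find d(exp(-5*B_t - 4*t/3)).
d(exp(-5*B_t - 4*t/3)) = (67*exp(-5*B_t - 4*t/3)/6) dt + (-5*exp(-5*B_t - 4*t/3)) dB_t

Itô's formula for f(t, x): d f(t, B_t) = (f_t + (1/2) f_xx) dt + f_x dB_t. Compute partials of f(t, x) = exp(-4*t/3 - 5*x):
  f_t(t,x)  = -4*exp(-4*t/3 - 5*x)/3
  f_x(t,x)  = -5*exp(-4*t/3 - 5*x)
  f_xx(t,x) = 25*exp(-4*t/3 - 5*x)
Assemble drift = f_t + (1/2) f_xx = 67*exp(-4*t/3 - 5*x)/6 and diffusion = f_x = -5*exp(-4*t/3 - 5*x). Substituting x = B_t:
  d(exp(-5*B_t - 4*t/3)) = (67*exp(-5*B_t - 4*t/3)/6) dt + (-5*exp(-5*B_t - 4*t/3)) dB_t.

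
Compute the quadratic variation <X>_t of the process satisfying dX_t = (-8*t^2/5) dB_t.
<X>_t = 64*t^5/125

For an Itô process dX_t = a(t) dt + b(t) dB_t, the quadratic variation is <X>_t = int_0^t b(s)^2 ds (the drift term does not contribute). Here b(s) = -8*s^2/5, so
  b(s)^2 = 64*s^4/25.
Integrating from 0 to t:
  <X>_t = int_0^t (64*s^4/25) ds = 64*t^5/125.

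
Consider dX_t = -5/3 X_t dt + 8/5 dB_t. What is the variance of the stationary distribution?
lim Var(X_t) = 96/125

The OU SDE dX = -theta X dt + sigma dB admits the integrating factor exp(theta t): d(exp(theta t) X_t) = sigma exp(theta t) dB_t. Integrating from 0 to t gives X_t = x_0 * exp(-theta t) + sigma * int_0^t exp(-theta (t-s)) dB_s for any initial x_0. The Itô integral has variance (by the Itô isometry) sigma^2 * int_0^t exp(-2 theta (t - s)) ds = sigma^2 * (1 - exp(-2 theta t)) / (2 theta), independent of x_0.
With theta = 5/3, sigma = 8/5:
  Var(X_t) = (8/5)^2 * (1 - exp(-2*5/3 t)) / (2 * 5/3) = 96/125 - 96*exp(-10*t/3)/125.
As t -> infinity, exp(-2*5/3 t) -> 0, so the stationary variance is sigma^2 / (2 theta) = 96/125.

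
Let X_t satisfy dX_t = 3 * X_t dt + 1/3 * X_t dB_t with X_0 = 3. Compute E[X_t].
E[X_t] = 3*exp(3*t)

For GBM dX = mu X dt + sigma X dB with X_0 = x_0, apply Itô to Y = log X: dY = (mu - sigma^2/2) dt + sigma dB, so Y_t = log(x_0) + (mu - sigma^2/2) t + sigma B_t and hence X_t = x_0 * exp((mu - sigma^2/2) t + sigma B_t).
With mu = 3, sigma = 1/3, x_0 = 3, this gives:
  X_t = 3 * exp((53/18) * t + (1/3) * B_t).
Since sigma*B_t ~ Normal(0, sigma^2 t), E[exp(sigma*B_t)] = exp(sigma^2 t / 2); so E[X_t] = x_0 * exp((mu - sigma^2/2) t) * exp(sigma^2 t / 2) = x_0 * exp(mu t) = 3*exp(3*t).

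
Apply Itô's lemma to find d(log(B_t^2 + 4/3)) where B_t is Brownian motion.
d(log(B_t^2 + 4/3)) = (3*(4 - 3*B_t^2)/(3*B_t^2 + 4)^2) dt + (6*B_t/(3*B_t^2 + 4)) dB_t

Itô's formula for f(B_t) gives d f(B_t) = f'(B_t) dB_t + (1/2) f''(B_t) dt. Compute derivatives of f(x) = log(x^2 + 4/3):
  f'(x)  = 6*x/(3*x^2 + 4)
  f''(x) = 6*(4 - 3*x^2)/(3*x^2 + 4)^2
Substitute x = B_t and multiply the f'' term by 1/2:
  drift     = (1/2) * (6*(4 - 3*x^2)/(3*x^2 + 4)^2) evaluated at B_t = 3*(4 - 3*B_t^2)/(3*B_t^2 + 4)^2
  diffusion = (6*x/(3*x^2 + 4)) evaluated at B_t = 6*B_t/(3*B_t^2 + 4)
Therefore d(log(B_t^2 + 4/3)) = (3*(4 - 3*B_t^2)/(3*B_t^2 + 4)^2) dt + (6*B_t/(3*B_t^2 + 4)) dB_t.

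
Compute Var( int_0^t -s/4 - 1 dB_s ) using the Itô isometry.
Var = t*(t^2 + 12*t + 48)/48

The Itô integral of a deterministic integrand f(s) has mean 0 because each increment f(s) * (B_{s+ds} - B_s) has mean 0. By the Itô isometry:
  Var( int_0^t f(s) dB_s ) = E[ (int_0^t f(s) dB_s)^2 ] = int_0^t f(s)^2 ds.
Here f(s) = -s/4 - 1, so f(s)^2 = (s + 4)^2/16. Integrate:
  int_0^t ((s + 4)^2/16) ds = t*(t^2 + 12*t + 48)/48.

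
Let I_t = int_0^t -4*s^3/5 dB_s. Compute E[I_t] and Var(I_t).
E[I_t] = 0; Var(I_t) = 16*t^7/175

The Itô integral of a deterministic integrand f(s) has mean 0 because each increment f(s) * (B_{s+ds} - B_s) has mean 0. By the Itô isometry:
  Var( int_0^t f(s) dB_s ) = E[ (int_0^t f(s) dB_s)^2 ] = int_0^t f(s)^2 ds.
Here f(s) = -4*s^3/5, so f(s)^2 = 16*s^6/25. Integrate:
  int_0^t (16*s^6/25) ds = 16*t^7/175.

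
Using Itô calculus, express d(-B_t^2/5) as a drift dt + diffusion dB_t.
d(-B_t^2/5) = (-1/5) dt + (-2*B_t/5) dB_t

Itô's formula for f(B_t) gives d f(B_t) = f'(B_t) dB_t + (1/2) f''(B_t) dt. Compute derivatives of f(x) = -x^2/5:
  f'(x)  = -2*x/5
  f''(x) = -2/5
Substitute x = B_t and multiply the f'' term by 1/2:
  drift     = (1/2) * (-2/5) evaluated at B_t = -1/5
  diffusion = (-2*x/5) evaluated at B_t = -2*B_t/5
Therefore d(-B_t^2/5) = (-1/5) dt + (-2*B_t/5) dB_t.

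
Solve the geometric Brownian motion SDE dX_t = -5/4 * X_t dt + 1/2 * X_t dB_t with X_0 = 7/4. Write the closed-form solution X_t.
X_t = 7/4 * exp((-11/8) * t + (1/2) * B_t)

For GBM dX = mu X dt + sigma X dB with X_0 = x_0, apply Itô to Y = log X: dY = (mu - sigma^2/2) dt + sigma dB, so Y_t = log(x_0) + (mu - sigma^2/2) t + sigma B_t and hence X_t = x_0 * exp((mu - sigma^2/2) t + sigma B_t).
With mu = -5/4, sigma = 1/2, x_0 = 7/4, this gives:
  X_t = 7/4 * exp((-11/8) * t + (1/2) * B_t).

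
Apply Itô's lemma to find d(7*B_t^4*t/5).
d(7*B_t^4*t/5) = (7*B_t^2*(B_t^2 + 6*t)/5) dt + (28*B_t^3*t/5) dB_t

Itô's formula for f(t, x): d f(t, B_t) = (f_t + (1/2) f_xx) dt + f_x dB_t. Compute partials of f(t, x) = 7*t*x^4/5:
  f_t(t,x)  = 7*x^4/5
  f_x(t,x)  = 28*t*x^3/5
  f_xx(t,x) = 84*t*x^2/5
Assemble drift = f_t + (1/2) f_xx = 7*x^2*(6*t + x^2)/5 and diffusion = f_x = 28*t*x^3/5. Substituting x = B_t:
  d(7*B_t^4*t/5) = (7*B_t^2*(B_t^2 + 6*t)/5) dt + (28*B_t^3*t/5) dB_t.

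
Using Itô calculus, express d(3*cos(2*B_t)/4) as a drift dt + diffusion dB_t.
d(3*cos(2*B_t)/4) = (-3*cos(2*B_t)/2) dt + (-3*sin(2*B_t)/2) dB_t

Itô's formula for f(B_t) gives d f(B_t) = f'(B_t) dB_t + (1/2) f''(B_t) dt. Compute derivatives of f(x) = 3*cos(2*x)/4:
  f'(x)  = -3*sin(2*x)/2
  f''(x) = -3*cos(2*x)
Substitute x = B_t and multiply the f'' term by 1/2:
  drift     = (1/2) * (-3*cos(2*x)) evaluated at B_t = -3*cos(2*B_t)/2
  diffusion = (-3*sin(2*x)/2) evaluated at B_t = -3*sin(2*B_t)/2
Therefore d(3*cos(2*B_t)/4) = (-3*cos(2*B_t)/2) dt + (-3*sin(2*B_t)/2) dB_t.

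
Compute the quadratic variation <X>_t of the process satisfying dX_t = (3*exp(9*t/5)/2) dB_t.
<X>_t = 5*exp(18*t/5)/8 - 5/8

For an Itô process dX_t = a(t) dt + b(t) dB_t, the quadratic variation is <X>_t = int_0^t b(s)^2 ds (the drift term does not contribute). Here b(s) = 3*exp(9*s/5)/2, so
  b(s)^2 = 9*exp(18*s/5)/4.
Integrating from 0 to t:
  <X>_t = int_0^t (9*exp(18*s/5)/4) ds = 5*exp(18*t/5)/8 - 5/8.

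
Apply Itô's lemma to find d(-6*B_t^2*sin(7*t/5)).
d(-6*B_t^2*sin(7*t/5)) = (-42*B_t^2*cos(7*t/5)/5 - 6*sin(7*t/5)) dt + (-12*B_t*sin(7*t/5)) dB_t

Itô's formula for f(t, x): d f(t, B_t) = (f_t + (1/2) f_xx) dt + f_x dB_t. Compute partials of f(t, x) = -6*x^2*sin(7*t/5):
  f_t(t,x)  = -42*x^2*cos(7*t/5)/5
  f_x(t,x)  = -12*x*sin(7*t/5)
  f_xx(t,x) = -12*sin(7*t/5)
Assemble drift = f_t + (1/2) f_xx = -42*x^2*cos(7*t/5)/5 - 6*sin(7*t/5) and diffusion = f_x = -12*x*sin(7*t/5). Substituting x = B_t:
  d(-6*B_t^2*sin(7*t/5)) = (-42*B_t^2*cos(7*t/5)/5 - 6*sin(7*t/5)) dt + (-12*B_t*sin(7*t/5)) dB_t.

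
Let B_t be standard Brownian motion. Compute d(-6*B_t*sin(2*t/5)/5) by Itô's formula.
d(-6*B_t*sin(2*t/5)/5) = (-12*B_t*cos(2*t/5)/25) dt + (-6*sin(2*t/5)/5) dB_t

Itô's formula for f(t, x): d f(t, B_t) = (f_t + (1/2) f_xx) dt + f_x dB_t. Compute partials of f(t, x) = -6*x*sin(2*t/5)/5:
  f_t(t,x)  = -12*x*cos(2*t/5)/25
  f_x(t,x)  = -6*sin(2*t/5)/5
  f_xx(t,x) = 0
Assemble drift = f_t + (1/2) f_xx = -12*x*cos(2*t/5)/25 and diffusion = f_x = -6*sin(2*t/5)/5. Substituting x = B_t:
  d(-6*B_t*sin(2*t/5)/5) = (-12*B_t*cos(2*t/5)/25) dt + (-6*sin(2*t/5)/5) dB_t.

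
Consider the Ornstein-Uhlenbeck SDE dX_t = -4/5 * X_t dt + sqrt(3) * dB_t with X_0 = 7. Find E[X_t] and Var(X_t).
E[X_t] = 7*exp(-4*t/5); Var(X_t) = 15/8 - 15*exp(-8*t/5)/8

The OU SDE dX = -theta X dt + sigma dB admits the integrating factor exp(theta t): d(exp(theta t) X_t) = sigma exp(theta t) dB_t. Integrating from 0 to t:
  X_t = x_0 * exp(-theta t) + sigma * int_0^t exp(-theta (t-s)) dB_s.
The Itô integral has mean 0 and (by the Itô isometry) variance sigma^2 * int_0^t exp(-2 theta (t - s)) ds = sigma^2 * (1 - exp(-2 theta t)) / (2 theta).
With theta = 4/5, sigma = sqrt(3), x_0 = 7:
  E[X_t] = 7 * exp(-4/5 t) = 7*exp(-4*t/5)
  Var(X_t) = (sqrt(3))^2 * (1 - exp(-2*4/5 t)) / (2 * 4/5) = 15/8 - 15*exp(-8*t/5)/8.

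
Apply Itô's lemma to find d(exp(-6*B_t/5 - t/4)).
d(exp(-6*B_t/5 - t/4)) = (47*exp(-6*B_t/5 - t/4)/100) dt + (-6*exp(-6*B_t/5 - t/4)/5) dB_t

Itô's formula for f(t, x): d f(t, B_t) = (f_t + (1/2) f_xx) dt + f_x dB_t. Compute partials of f(t, x) = exp(-t/4 - 6*x/5):
  f_t(t,x)  = -exp(-t/4 - 6*x/5)/4
  f_x(t,x)  = -6*exp(-t/4 - 6*x/5)/5
  f_xx(t,x) = 36*exp(-t/4 - 6*x/5)/25
Assemble drift = f_t + (1/2) f_xx = 47*exp(-t/4 - 6*x/5)/100 and diffusion = f_x = -6*exp(-t/4 - 6*x/5)/5. Substituting x = B_t:
  d(exp(-6*B_t/5 - t/4)) = (47*exp(-6*B_t/5 - t/4)/100) dt + (-6*exp(-6*B_t/5 - t/4)/5) dB_t.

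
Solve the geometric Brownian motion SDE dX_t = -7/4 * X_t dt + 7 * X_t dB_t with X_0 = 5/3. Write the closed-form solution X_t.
X_t = 5/3 * exp((-105/4) * t + (7) * B_t)

For GBM dX = mu X dt + sigma X dB with X_0 = x_0, apply Itô to Y = log X: dY = (mu - sigma^2/2) dt + sigma dB, so Y_t = log(x_0) + (mu - sigma^2/2) t + sigma B_t and hence X_t = x_0 * exp((mu - sigma^2/2) t + sigma B_t).
With mu = -7/4, sigma = 7, x_0 = 5/3, this gives:
  X_t = 5/3 * exp((-105/4) * t + (7) * B_t).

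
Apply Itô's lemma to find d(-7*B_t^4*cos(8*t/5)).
d(-7*B_t^4*cos(8*t/5)) = (B_t^2*(56*B_t^2*sin(8*t/5)/5 - 42*cos(8*t/5))) dt + (-28*B_t^3*cos(8*t/5)) dB_t

Itô's formula for f(t, x): d f(t, B_t) = (f_t + (1/2) f_xx) dt + f_x dB_t. Compute partials of f(t, x) = -7*x^4*cos(8*t/5):
  f_t(t,x)  = 56*x^4*sin(8*t/5)/5
  f_x(t,x)  = -28*x^3*cos(8*t/5)
  f_xx(t,x) = -84*x^2*cos(8*t/5)
Assemble drift = f_t + (1/2) f_xx = x^2*(56*x^2*sin(8*t/5)/5 - 42*cos(8*t/5)) and diffusion = f_x = -28*x^3*cos(8*t/5). Substituting x = B_t:
  d(-7*B_t^4*cos(8*t/5)) = (B_t^2*(56*B_t^2*sin(8*t/5)/5 - 42*cos(8*t/5))) dt + (-28*B_t^3*cos(8*t/5)) dB_t.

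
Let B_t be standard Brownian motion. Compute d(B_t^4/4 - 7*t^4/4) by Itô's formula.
d(B_t^4/4 - 7*t^4/4) = (3*B_t^2/2 - 7*t^3) dt + (B_t^3) dB_t

Itô's formula for f(t, x): d f(t, B_t) = (f_t + (1/2) f_xx) dt + f_x dB_t. Compute partials of f(t, x) = -7*t^4/4 + x^4/4:
  f_t(t,x)  = -7*t^3
  f_x(t,x)  = x^3
  f_xx(t,x) = 3*x^2
Assemble drift = f_t + (1/2) f_xx = -7*t^3 + 3*x^2/2 and diffusion = f_x = x^3. Substituting x = B_t:
  d(B_t^4/4 - 7*t^4/4) = (3*B_t^2/2 - 7*t^3) dt + (B_t^3) dB_t.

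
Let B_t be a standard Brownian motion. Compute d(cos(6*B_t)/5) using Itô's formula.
d(cos(6*B_t)/5) = (-18*cos(6*B_t)/5) dt + (-6*sin(6*B_t)/5) dB_t

Itô's formula for f(B_t) gives d f(B_t) = f'(B_t) dB_t + (1/2) f''(B_t) dt. Compute derivatives of f(x) = cos(6*x)/5:
  f'(x)  = -6*sin(6*x)/5
  f''(x) = -36*cos(6*x)/5
Substitute x = B_t and multiply the f'' term by 1/2:
  drift     = (1/2) * (-36*cos(6*x)/5) evaluated at B_t = -18*cos(6*B_t)/5
  diffusion = (-6*sin(6*x)/5) evaluated at B_t = -6*sin(6*B_t)/5
Therefore d(cos(6*B_t)/5) = (-18*cos(6*B_t)/5) dt + (-6*sin(6*B_t)/5) dB_t.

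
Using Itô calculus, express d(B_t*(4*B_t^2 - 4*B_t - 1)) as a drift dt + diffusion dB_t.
d(B_t*(4*B_t^2 - 4*B_t - 1)) = (12*B_t - 4) dt + (12*B_t^2 - 8*B_t - 1) dB_t

Itô's formula for f(B_t) gives d f(B_t) = f'(B_t) dB_t + (1/2) f''(B_t) dt. Compute derivatives of f(x) = x*(4*x^2 - 4*x - 1):
  f'(x)  = 12*x^2 - 8*x - 1
  f''(x) = 24*x - 8
Substitute x = B_t and multiply the f'' term by 1/2:
  drift     = (1/2) * (24*x - 8) evaluated at B_t = 12*B_t - 4
  diffusion = (12*x^2 - 8*x - 1) evaluated at B_t = 12*B_t^2 - 8*B_t - 1
Therefore d(B_t*(4*B_t^2 - 4*B_t - 1)) = (12*B_t - 4) dt + (12*B_t^2 - 8*B_t - 1) dB_t.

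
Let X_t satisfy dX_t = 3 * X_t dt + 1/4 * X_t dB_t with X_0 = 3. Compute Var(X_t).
Var(X_t) = 9*(exp(t/16) - 1)*exp(6*t)

For GBM dX = mu X dt + sigma X dB with X_0 = x_0, apply Itô to Y = log X: dY = (mu - sigma^2/2) dt + sigma dB, so Y_t = log(x_0) + (mu - sigma^2/2) t + sigma B_t and hence X_t = x_0 * exp((mu - sigma^2/2) t + sigma B_t).
With mu = 3, sigma = 1/4, x_0 = 3, this gives:
  X_t = 3 * exp((95/32) * t + (1/4) * B_t).
Since sigma*B_t ~ Normal(0, sigma^2 t), E[exp(sigma*B_t)] = exp(sigma^2 t / 2); so E[X_t] = x_0 * exp((mu - sigma^2/2) t) * exp(sigma^2 t / 2) = x_0 * exp(mu t) = 3*exp(3*t).
Var(X_t) = E[X_t^2] - (E[X_t])^2 = x_0^2 * exp(2 mu t) * (exp(sigma^2 t) - 1) = 9*(exp(t/16) - 1)*exp(6*t).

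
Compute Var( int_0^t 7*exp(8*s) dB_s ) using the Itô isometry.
Var = 49*exp(16*t)/16 - 49/16

The Itô integral of a deterministic integrand f(s) has mean 0 because each increment f(s) * (B_{s+ds} - B_s) has mean 0. By the Itô isometry:
  Var( int_0^t f(s) dB_s ) = E[ (int_0^t f(s) dB_s)^2 ] = int_0^t f(s)^2 ds.
Here f(s) = 7*exp(8*s), so f(s)^2 = 49*exp(16*s). Integrate:
  int_0^t (49*exp(16*s)) ds = 49*exp(16*t)/16 - 49/16.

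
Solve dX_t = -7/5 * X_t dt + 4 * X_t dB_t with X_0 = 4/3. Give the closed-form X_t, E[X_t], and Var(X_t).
X_t = 4/3 * exp((-47/5) t + (4) B_t); E[X_t] = 4*exp(-7*t/5)/3; Var(X_t) = (16*exp(16*t) - 16)*exp(-14*t/5)/9

For GBM dX = mu X dt + sigma X dB with X_0 = x_0, apply Itô to Y = log X: dY = (mu - sigma^2/2) dt + sigma dB, so Y_t = log(x_0) + (mu - sigma^2/2) t + sigma B_t and hence X_t = x_0 * exp((mu - sigma^2/2) t + sigma B_t).
With mu = -7/5, sigma = 4, x_0 = 4/3, this gives:
  X_t = 4/3 * exp((-47/5) * t + (4) * B_t).
Since sigma*B_t ~ Normal(0, sigma^2 t), E[exp(sigma*B_t)] = exp(sigma^2 t / 2); so E[X_t] = x_0 * exp((mu - sigma^2/2) t) * exp(sigma^2 t / 2) = x_0 * exp(mu t) = 4*exp(-7*t/5)/3.
Var(X_t) = E[X_t^2] - (E[X_t])^2 = x_0^2 * exp(2 mu t) * (exp(sigma^2 t) - 1) = (16*exp(16*t) - 16)*exp(-14*t/5)/9.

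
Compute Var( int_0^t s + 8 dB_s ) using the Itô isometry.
Var = t*(t^2 + 24*t + 192)/3

The Itô integral of a deterministic integrand f(s) has mean 0 because each increment f(s) * (B_{s+ds} - B_s) has mean 0. By the Itô isometry:
  Var( int_0^t f(s) dB_s ) = E[ (int_0^t f(s) dB_s)^2 ] = int_0^t f(s)^2 ds.
Here f(s) = s + 8, so f(s)^2 = (s + 8)^2. Integrate:
  int_0^t ((s + 8)^2) ds = t*(t^2 + 24*t + 192)/3.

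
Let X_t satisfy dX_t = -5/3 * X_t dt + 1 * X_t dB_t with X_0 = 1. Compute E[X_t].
E[X_t] = exp(-5*t/3)

For GBM dX = mu X dt + sigma X dB with X_0 = x_0, apply Itô to Y = log X: dY = (mu - sigma^2/2) dt + sigma dB, so Y_t = log(x_0) + (mu - sigma^2/2) t + sigma B_t and hence X_t = x_0 * exp((mu - sigma^2/2) t + sigma B_t).
With mu = -5/3, sigma = 1, x_0 = 1, this gives:
  X_t = 1 * exp((-13/6) * t + (1) * B_t).
Since sigma*B_t ~ Normal(0, sigma^2 t), E[exp(sigma*B_t)] = exp(sigma^2 t / 2); so E[X_t] = x_0 * exp((mu - sigma^2/2) t) * exp(sigma^2 t / 2) = x_0 * exp(mu t) = exp(-5*t/3).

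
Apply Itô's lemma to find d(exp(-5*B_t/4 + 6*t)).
d(exp(-5*B_t/4 + 6*t)) = (217*exp(-5*B_t/4 + 6*t)/32) dt + (-5*exp(-5*B_t/4 + 6*t)/4) dB_t

Itô's formula for f(t, x): d f(t, B_t) = (f_t + (1/2) f_xx) dt + f_x dB_t. Compute partials of f(t, x) = exp(6*t - 5*x/4):
  f_t(t,x)  = 6*exp(6*t - 5*x/4)
  f_x(t,x)  = -5*exp(6*t - 5*x/4)/4
  f_xx(t,x) = 25*exp(6*t - 5*x/4)/16
Assemble drift = f_t + (1/2) f_xx = 217*exp(6*t - 5*x/4)/32 and diffusion = f_x = -5*exp(6*t - 5*x/4)/4. Substituting x = B_t:
  d(exp(-5*B_t/4 + 6*t)) = (217*exp(-5*B_t/4 + 6*t)/32) dt + (-5*exp(-5*B_t/4 + 6*t)/4) dB_t.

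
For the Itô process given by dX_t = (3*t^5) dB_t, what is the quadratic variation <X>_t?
<X>_t = 9*t^11/11

For an Itô process dX_t = a(t) dt + b(t) dB_t, the quadratic variation is <X>_t = int_0^t b(s)^2 ds (the drift term does not contribute). Here b(s) = 3*s^5, so
  b(s)^2 = 9*s^10.
Integrating from 0 to t:
  <X>_t = int_0^t (9*s^10) ds = 9*t^11/11.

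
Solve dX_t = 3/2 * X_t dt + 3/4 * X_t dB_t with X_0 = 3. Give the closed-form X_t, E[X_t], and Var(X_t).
X_t = 3 * exp((39/32) t + (3/4) B_t); E[X_t] = 3*exp(3*t/2); Var(X_t) = 9*(exp(9*t/16) - 1)*exp(3*t)

For GBM dX = mu X dt + sigma X dB with X_0 = x_0, apply Itô to Y = log X: dY = (mu - sigma^2/2) dt + sigma dB, so Y_t = log(x_0) + (mu - sigma^2/2) t + sigma B_t and hence X_t = x_0 * exp((mu - sigma^2/2) t + sigma B_t).
With mu = 3/2, sigma = 3/4, x_0 = 3, this gives:
  X_t = 3 * exp((39/32) * t + (3/4) * B_t).
Since sigma*B_t ~ Normal(0, sigma^2 t), E[exp(sigma*B_t)] = exp(sigma^2 t / 2); so E[X_t] = x_0 * exp((mu - sigma^2/2) t) * exp(sigma^2 t / 2) = x_0 * exp(mu t) = 3*exp(3*t/2).
Var(X_t) = E[X_t^2] - (E[X_t])^2 = x_0^2 * exp(2 mu t) * (exp(sigma^2 t) - 1) = 9*(exp(9*t/16) - 1)*exp(3*t).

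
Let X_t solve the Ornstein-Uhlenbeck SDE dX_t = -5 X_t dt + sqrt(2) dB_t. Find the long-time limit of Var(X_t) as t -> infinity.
lim Var(X_t) = 1/5

The OU SDE dX = -theta X dt + sigma dB admits the integrating factor exp(theta t): d(exp(theta t) X_t) = sigma exp(theta t) dB_t. Integrating from 0 to t gives X_t = x_0 * exp(-theta t) + sigma * int_0^t exp(-theta (t-s)) dB_s for any initial x_0. The Itô integral has variance (by the Itô isometry) sigma^2 * int_0^t exp(-2 theta (t - s)) ds = sigma^2 * (1 - exp(-2 theta t)) / (2 theta), independent of x_0.
With theta = 5, sigma = sqrt(2):
  Var(X_t) = (sqrt(2))^2 * (1 - exp(-2*5 t)) / (2 * 5) = 1/5 - exp(-10*t)/5.
As t -> infinity, exp(-2*5 t) -> 0, so the stationary variance is sigma^2 / (2 theta) = 1/5.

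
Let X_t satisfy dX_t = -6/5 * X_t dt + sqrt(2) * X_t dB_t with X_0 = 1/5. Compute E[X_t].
E[X_t] = exp(-6*t/5)/5

For GBM dX = mu X dt + sigma X dB with X_0 = x_0, apply Itô to Y = log X: dY = (mu - sigma^2/2) dt + sigma dB, so Y_t = log(x_0) + (mu - sigma^2/2) t + sigma B_t and hence X_t = x_0 * exp((mu - sigma^2/2) t + sigma B_t).
With mu = -6/5, sigma = sqrt(2), x_0 = 1/5, this gives:
  X_t = 1/5 * exp((-11/5) * t + (sqrt(2)) * B_t).
Since sigma*B_t ~ Normal(0, sigma^2 t), E[exp(sigma*B_t)] = exp(sigma^2 t / 2); so E[X_t] = x_0 * exp((mu - sigma^2/2) t) * exp(sigma^2 t / 2) = x_0 * exp(mu t) = exp(-6*t/5)/5.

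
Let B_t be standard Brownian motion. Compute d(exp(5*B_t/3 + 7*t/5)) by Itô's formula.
d(exp(5*B_t/3 + 7*t/5)) = (251*exp(5*B_t/3 + 7*t/5)/90) dt + (5*exp(5*B_t/3 + 7*t/5)/3) dB_t

Itô's formula for f(t, x): d f(t, B_t) = (f_t + (1/2) f_xx) dt + f_x dB_t. Compute partials of f(t, x) = exp(7*t/5 + 5*x/3):
  f_t(t,x)  = 7*exp(7*t/5 + 5*x/3)/5
  f_x(t,x)  = 5*exp(7*t/5 + 5*x/3)/3
  f_xx(t,x) = 25*exp(7*t/5 + 5*x/3)/9
Assemble drift = f_t + (1/2) f_xx = 251*exp(7*t/5 + 5*x/3)/90 and diffusion = f_x = 5*exp(7*t/5 + 5*x/3)/3. Substituting x = B_t:
  d(exp(5*B_t/3 + 7*t/5)) = (251*exp(5*B_t/3 + 7*t/5)/90) dt + (5*exp(5*B_t/3 + 7*t/5)/3) dB_t.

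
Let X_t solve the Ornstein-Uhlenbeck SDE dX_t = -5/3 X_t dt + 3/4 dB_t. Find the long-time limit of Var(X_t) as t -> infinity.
lim Var(X_t) = 27/160

The OU SDE dX = -theta X dt + sigma dB admits the integrating factor exp(theta t): d(exp(theta t) X_t) = sigma exp(theta t) dB_t. Integrating from 0 to t gives X_t = x_0 * exp(-theta t) + sigma * int_0^t exp(-theta (t-s)) dB_s for any initial x_0. The Itô integral has variance (by the Itô isometry) sigma^2 * int_0^t exp(-2 theta (t - s)) ds = sigma^2 * (1 - exp(-2 theta t)) / (2 theta), independent of x_0.
With theta = 5/3, sigma = 3/4:
  Var(X_t) = (3/4)^2 * (1 - exp(-2*5/3 t)) / (2 * 5/3) = 27/160 - 27*exp(-10*t/3)/160.
As t -> infinity, exp(-2*5/3 t) -> 0, so the stationary variance is sigma^2 / (2 theta) = 27/160.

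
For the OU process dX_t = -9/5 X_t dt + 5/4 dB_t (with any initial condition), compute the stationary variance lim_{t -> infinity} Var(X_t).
lim Var(X_t) = 125/288

The OU SDE dX = -theta X dt + sigma dB admits the integrating factor exp(theta t): d(exp(theta t) X_t) = sigma exp(theta t) dB_t. Integrating from 0 to t gives X_t = x_0 * exp(-theta t) + sigma * int_0^t exp(-theta (t-s)) dB_s for any initial x_0. The Itô integral has variance (by the Itô isometry) sigma^2 * int_0^t exp(-2 theta (t - s)) ds = sigma^2 * (1 - exp(-2 theta t)) / (2 theta), independent of x_0.
With theta = 9/5, sigma = 5/4:
  Var(X_t) = (5/4)^2 * (1 - exp(-2*9/5 t)) / (2 * 9/5) = 125/288 - 125*exp(-18*t/5)/288.
As t -> infinity, exp(-2*9/5 t) -> 0, so the stationary variance is sigma^2 / (2 theta) = 125/288.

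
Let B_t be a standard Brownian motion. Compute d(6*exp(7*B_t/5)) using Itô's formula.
d(6*exp(7*B_t/5)) = (147*exp(7*B_t/5)/25) dt + (42*exp(7*B_t/5)/5) dB_t

Itô's formula for f(B_t) gives d f(B_t) = f'(B_t) dB_t + (1/2) f''(B_t) dt. Compute derivatives of f(x) = 6*exp(7*x/5):
  f'(x)  = 42*exp(7*x/5)/5
  f''(x) = 294*exp(7*x/5)/25
Substitute x = B_t and multiply the f'' term by 1/2:
  drift     = (1/2) * (294*exp(7*x/5)/25) evaluated at B_t = 147*exp(7*B_t/5)/25
  diffusion = (42*exp(7*x/5)/5) evaluated at B_t = 42*exp(7*B_t/5)/5
Therefore d(6*exp(7*B_t/5)) = (147*exp(7*B_t/5)/25) dt + (42*exp(7*B_t/5)/5) dB_t.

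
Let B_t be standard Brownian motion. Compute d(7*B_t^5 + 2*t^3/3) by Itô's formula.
d(7*B_t^5 + 2*t^3/3) = (70*B_t^3 + 2*t^2) dt + (35*B_t^4) dB_t

Itô's formula for f(t, x): d f(t, B_t) = (f_t + (1/2) f_xx) dt + f_x dB_t. Compute partials of f(t, x) = 2*t^3/3 + 7*x^5:
  f_t(t,x)  = 2*t^2
  f_x(t,x)  = 35*x^4
  f_xx(t,x) = 140*x^3
Assemble drift = f_t + (1/2) f_xx = 2*t^2 + 70*x^3 and diffusion = f_x = 35*x^4. Substituting x = B_t:
  d(7*B_t^5 + 2*t^3/3) = (70*B_t^3 + 2*t^2) dt + (35*B_t^4) dB_t.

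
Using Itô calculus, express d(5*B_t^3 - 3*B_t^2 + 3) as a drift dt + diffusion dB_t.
d(5*B_t^3 - 3*B_t^2 + 3) = (15*B_t - 3) dt + (3*B_t*(5*B_t - 2)) dB_t

Itô's formula for f(B_t) gives d f(B_t) = f'(B_t) dB_t + (1/2) f''(B_t) dt. Compute derivatives of f(x) = 5*x^3 - 3*x^2 + 3:
  f'(x)  = 3*x*(5*x - 2)
  f''(x) = 30*x - 6
Substitute x = B_t and multiply the f'' term by 1/2:
  drift     = (1/2) * (30*x - 6) evaluated at B_t = 15*B_t - 3
  diffusion = (3*x*(5*x - 2)) evaluated at B_t = 3*B_t*(5*B_t - 2)
Therefore d(5*B_t^3 - 3*B_t^2 + 3) = (15*B_t - 3) dt + (3*B_t*(5*B_t - 2)) dB_t.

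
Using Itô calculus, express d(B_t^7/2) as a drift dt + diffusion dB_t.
d(B_t^7/2) = (21*B_t^5/2) dt + (7*B_t^6/2) dB_t

Itô's formula for f(B_t) gives d f(B_t) = f'(B_t) dB_t + (1/2) f''(B_t) dt. Compute derivatives of f(x) = x^7/2:
  f'(x)  = 7*x^6/2
  f''(x) = 21*x^5
Substitute x = B_t and multiply the f'' term by 1/2:
  drift     = (1/2) * (21*x^5) evaluated at B_t = 21*B_t^5/2
  diffusion = (7*x^6/2) evaluated at B_t = 7*B_t^6/2
Therefore d(B_t^7/2) = (21*B_t^5/2) dt + (7*B_t^6/2) dB_t.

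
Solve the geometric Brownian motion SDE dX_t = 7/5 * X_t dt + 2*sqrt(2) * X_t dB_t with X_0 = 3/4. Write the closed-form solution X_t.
X_t = 3/4 * exp((-13/5) * t + (2*sqrt(2)) * B_t)

For GBM dX = mu X dt + sigma X dB with X_0 = x_0, apply Itô to Y = log X: dY = (mu - sigma^2/2) dt + sigma dB, so Y_t = log(x_0) + (mu - sigma^2/2) t + sigma B_t and hence X_t = x_0 * exp((mu - sigma^2/2) t + sigma B_t).
With mu = 7/5, sigma = 2*sqrt(2), x_0 = 3/4, this gives:
  X_t = 3/4 * exp((-13/5) * t + (2*sqrt(2)) * B_t).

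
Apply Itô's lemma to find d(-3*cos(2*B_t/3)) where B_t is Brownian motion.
d(-3*cos(2*B_t/3)) = (2*cos(2*B_t/3)/3) dt + (2*sin(2*B_t/3)) dB_t

Itô's formula for f(B_t) gives d f(B_t) = f'(B_t) dB_t + (1/2) f''(B_t) dt. Compute derivatives of f(x) = -3*cos(2*x/3):
  f'(x)  = 2*sin(2*x/3)
  f''(x) = 4*cos(2*x/3)/3
Substitute x = B_t and multiply the f'' term by 1/2:
  drift     = (1/2) * (4*cos(2*x/3)/3) evaluated at B_t = 2*cos(2*B_t/3)/3
  diffusion = (2*sin(2*x/3)) evaluated at B_t = 2*sin(2*B_t/3)
Therefore d(-3*cos(2*B_t/3)) = (2*cos(2*B_t/3)/3) dt + (2*sin(2*B_t/3)) dB_t.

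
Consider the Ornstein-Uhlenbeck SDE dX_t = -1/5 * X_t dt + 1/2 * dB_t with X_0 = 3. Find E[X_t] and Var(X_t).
E[X_t] = 3*exp(-t/5); Var(X_t) = 5/8 - 5*exp(-2*t/5)/8

The OU SDE dX = -theta X dt + sigma dB admits the integrating factor exp(theta t): d(exp(theta t) X_t) = sigma exp(theta t) dB_t. Integrating from 0 to t:
  X_t = x_0 * exp(-theta t) + sigma * int_0^t exp(-theta (t-s)) dB_s.
The Itô integral has mean 0 and (by the Itô isometry) variance sigma^2 * int_0^t exp(-2 theta (t - s)) ds = sigma^2 * (1 - exp(-2 theta t)) / (2 theta).
With theta = 1/5, sigma = 1/2, x_0 = 3:
  E[X_t] = 3 * exp(-1/5 t) = 3*exp(-t/5)
  Var(X_t) = (1/2)^2 * (1 - exp(-2*1/5 t)) / (2 * 1/5) = 5/8 - 5*exp(-2*t/5)/8.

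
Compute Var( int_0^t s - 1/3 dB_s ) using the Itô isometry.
Var = t*(3*t^2 - 3*t + 1)/9

The Itô integral of a deterministic integrand f(s) has mean 0 because each increment f(s) * (B_{s+ds} - B_s) has mean 0. By the Itô isometry:
  Var( int_0^t f(s) dB_s ) = E[ (int_0^t f(s) dB_s)^2 ] = int_0^t f(s)^2 ds.
Here f(s) = s - 1/3, so f(s)^2 = (3*s - 1)^2/9. Integrate:
  int_0^t ((3*s - 1)^2/9) ds = t*(3*t^2 - 3*t + 1)/9.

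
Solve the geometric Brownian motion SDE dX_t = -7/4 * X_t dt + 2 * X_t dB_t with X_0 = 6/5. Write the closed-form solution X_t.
X_t = 6/5 * exp((-15/4) * t + (2) * B_t)

For GBM dX = mu X dt + sigma X dB with X_0 = x_0, apply Itô to Y = log X: dY = (mu - sigma^2/2) dt + sigma dB, so Y_t = log(x_0) + (mu - sigma^2/2) t + sigma B_t and hence X_t = x_0 * exp((mu - sigma^2/2) t + sigma B_t).
With mu = -7/4, sigma = 2, x_0 = 6/5, this gives:
  X_t = 6/5 * exp((-15/4) * t + (2) * B_t).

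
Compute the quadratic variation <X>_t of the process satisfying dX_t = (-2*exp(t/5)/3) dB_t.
<X>_t = 10*exp(2*t/5)/9 - 10/9

For an Itô process dX_t = a(t) dt + b(t) dB_t, the quadratic variation is <X>_t = int_0^t b(s)^2 ds (the drift term does not contribute). Here b(s) = -2*exp(s/5)/3, so
  b(s)^2 = 4*exp(2*s/5)/9.
Integrating from 0 to t:
  <X>_t = int_0^t (4*exp(2*s/5)/9) ds = 10*exp(2*t/5)/9 - 10/9.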